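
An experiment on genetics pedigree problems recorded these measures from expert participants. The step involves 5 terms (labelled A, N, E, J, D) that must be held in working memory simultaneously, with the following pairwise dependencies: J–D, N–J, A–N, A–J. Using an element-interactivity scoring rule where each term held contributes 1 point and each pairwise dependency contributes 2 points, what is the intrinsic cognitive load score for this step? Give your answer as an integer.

13

Count of terms held simultaneously: 5.
Count of pairwise dependencies listed: 4.
Element contribution: 5 × 1 = 5.
Interaction contribution: 4 × 2 = 8.
Intrinsic load = 5 + 8 = 13.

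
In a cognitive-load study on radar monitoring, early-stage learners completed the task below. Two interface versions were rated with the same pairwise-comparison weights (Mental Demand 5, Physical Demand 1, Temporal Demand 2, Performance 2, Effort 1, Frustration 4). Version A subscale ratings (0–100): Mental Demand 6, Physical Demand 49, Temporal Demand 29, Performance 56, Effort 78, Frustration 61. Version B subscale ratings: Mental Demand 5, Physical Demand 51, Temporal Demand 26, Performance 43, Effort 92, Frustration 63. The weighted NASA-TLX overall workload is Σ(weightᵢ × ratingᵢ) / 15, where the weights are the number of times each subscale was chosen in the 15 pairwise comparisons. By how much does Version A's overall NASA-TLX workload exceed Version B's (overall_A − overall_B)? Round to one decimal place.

0.9

Version A weighted sum = 5·6 + 1·49 + 2·29 + 2·56 + 1·78 + 4·61 = 30 + 49 + 58 + 112 + 78 + 244 = 571; overall_A = 571/15 = 38.0667.
Version B weighted sum = 5·5 + 1·51 + 2·26 + 2·43 + 1·92 + 4·63 = 25 + 51 + 52 + 86 + 92 + 252 = 558; overall_B = 558/15 = 37.2000.
Difference = 38.0667 − 37.2000 = 0.8667 ≈ 0.9.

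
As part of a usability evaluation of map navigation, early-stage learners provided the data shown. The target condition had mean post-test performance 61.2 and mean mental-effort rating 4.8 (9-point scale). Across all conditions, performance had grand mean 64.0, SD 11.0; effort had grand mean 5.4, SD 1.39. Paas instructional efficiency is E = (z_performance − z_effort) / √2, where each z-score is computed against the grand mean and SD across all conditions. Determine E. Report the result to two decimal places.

z_performance = (61.2 − 64.0) / 11.0 = -2.8000 / 11.0 = -0.2545.
z_effort = (4.8 − 5.4) / 1.39 = -0.6000 / 1.39 = -0.4317.
z_P − z_E = -0.2545 − (-0.4317) = 0.1772.
E = 0.1772 / √2 = 0.1772 / 1.41421 = 0.1253 ≈ 0.13.

0.13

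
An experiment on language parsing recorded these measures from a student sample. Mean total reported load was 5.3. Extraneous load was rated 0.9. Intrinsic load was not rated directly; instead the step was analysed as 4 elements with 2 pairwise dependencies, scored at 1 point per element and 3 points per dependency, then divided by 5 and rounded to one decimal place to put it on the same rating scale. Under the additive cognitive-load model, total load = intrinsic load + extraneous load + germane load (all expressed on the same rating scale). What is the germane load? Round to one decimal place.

2.4

Intrinsic (element-interactivity): (4 × 1 + 2 × 3) / 5 = 10 / 5 = 2.0000 → 2.0.
germane load = total − intrinsic − extraneous
             = 5.3 − 2.0 − 0.9 = 2.4.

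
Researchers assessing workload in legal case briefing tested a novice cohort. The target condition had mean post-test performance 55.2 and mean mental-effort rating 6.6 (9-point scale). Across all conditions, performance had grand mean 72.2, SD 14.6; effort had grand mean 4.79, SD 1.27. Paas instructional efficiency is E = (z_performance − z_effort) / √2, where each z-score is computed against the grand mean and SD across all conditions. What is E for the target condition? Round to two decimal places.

-1.83

z_performance = (55.2 − 72.2) / 14.6 = -17.0000 / 14.6 = -1.1644.
z_effort = (6.6 − 4.79) / 1.27 = 1.8100 / 1.27 = 1.4252.
z_P − z_E = -1.1644 − 1.4252 = -2.5896.
E = -2.5896 / √2 = -2.5896 / 1.41421 = -1.8311 ≈ -1.83.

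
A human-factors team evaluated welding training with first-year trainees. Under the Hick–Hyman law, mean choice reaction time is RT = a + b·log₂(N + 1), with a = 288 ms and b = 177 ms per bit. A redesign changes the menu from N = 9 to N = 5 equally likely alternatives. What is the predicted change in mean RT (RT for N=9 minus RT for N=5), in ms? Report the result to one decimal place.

RT(9) = 288 + 177·log₂(10) = 288 + 177·3.3219 = 875.9763 ms.
RT(5) = 288 + 177·log₂(6) = 288 + 177·2.5850 = 745.5450 ms.
Difference = 875.9763 − 745.5450 = 130.4313 ≈ 130.4 ms.

130.4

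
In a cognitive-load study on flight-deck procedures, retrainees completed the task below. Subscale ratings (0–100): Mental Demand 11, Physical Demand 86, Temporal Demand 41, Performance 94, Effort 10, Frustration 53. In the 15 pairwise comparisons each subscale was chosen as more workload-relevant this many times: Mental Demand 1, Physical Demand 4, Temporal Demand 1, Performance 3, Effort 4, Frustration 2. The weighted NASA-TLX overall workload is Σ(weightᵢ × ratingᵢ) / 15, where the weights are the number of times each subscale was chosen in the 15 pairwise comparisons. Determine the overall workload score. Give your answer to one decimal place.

The tallies are the weights (they sum to 15).
Weighted sum = 1·11 + 4·86 + 1·41 + 3·94 + 4·10 + 2·53
            = 11 + 344 + 41 + 282 + 40 + 106 = 824.
Overall workload = 824 / 15 = 54.9333 ≈ 54.9.

54.9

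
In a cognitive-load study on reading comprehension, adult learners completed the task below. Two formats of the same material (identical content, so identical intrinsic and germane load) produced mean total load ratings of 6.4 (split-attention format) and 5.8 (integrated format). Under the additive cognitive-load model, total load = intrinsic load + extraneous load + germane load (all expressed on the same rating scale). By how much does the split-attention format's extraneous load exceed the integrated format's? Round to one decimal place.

0.6

Intrinsic and germane load are equal across formats, so the difference in total load equals the difference in extraneous load.
Extraneous-load difference = 6.4 − 5.8 = 0.6.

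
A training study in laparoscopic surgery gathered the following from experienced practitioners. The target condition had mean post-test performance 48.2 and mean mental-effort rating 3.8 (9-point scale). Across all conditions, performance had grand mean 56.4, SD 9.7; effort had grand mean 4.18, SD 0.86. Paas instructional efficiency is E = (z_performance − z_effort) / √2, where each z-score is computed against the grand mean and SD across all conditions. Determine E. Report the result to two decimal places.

-0.29

z_performance = (48.2 − 56.4) / 9.7 = -8.2000 / 9.7 = -0.8454.
z_effort = (3.8 − 4.18) / 0.86 = -0.3800 / 0.86 = -0.4419.
z_P − z_E = -0.8454 − (-0.4419) = -0.4035.
E = -0.4035 / √2 = -0.4035 / 1.41421 = -0.2853 ≈ -0.29.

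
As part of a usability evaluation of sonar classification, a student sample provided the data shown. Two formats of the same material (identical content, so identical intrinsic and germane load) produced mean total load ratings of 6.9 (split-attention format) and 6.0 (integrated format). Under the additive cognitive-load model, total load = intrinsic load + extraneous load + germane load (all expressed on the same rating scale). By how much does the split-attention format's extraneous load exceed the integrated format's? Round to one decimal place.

0.9

Intrinsic and germane load are equal across formats, so the difference in total load equals the difference in extraneous load.
Extraneous-load difference = 6.9 − 6.0 = 0.9.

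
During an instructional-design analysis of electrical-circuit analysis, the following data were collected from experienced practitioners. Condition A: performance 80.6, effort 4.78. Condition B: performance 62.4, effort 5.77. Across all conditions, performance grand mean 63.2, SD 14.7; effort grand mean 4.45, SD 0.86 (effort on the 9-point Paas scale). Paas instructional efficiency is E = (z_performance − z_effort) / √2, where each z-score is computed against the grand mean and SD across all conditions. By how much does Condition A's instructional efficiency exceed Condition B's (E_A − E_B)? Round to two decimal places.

Condition A: z_P = (80.6 − 63.2)/14.7 = 1.1837; z_E = (4.78 − 4.45)/0.86 = 0.3837; E_A = (1.1837 − 0.3837)/√2 = 0.5657.
Condition B: z_P = (62.4 − 63.2)/14.7 = -0.0544; z_E = (5.77 − 4.45)/0.86 = 1.5349; E_B = (-0.0544 − 1.5349)/√2 = -1.1238.
E_A − E_B = 0.5657 − (-1.1238) = 1.6895 ≈ 1.69.

1.69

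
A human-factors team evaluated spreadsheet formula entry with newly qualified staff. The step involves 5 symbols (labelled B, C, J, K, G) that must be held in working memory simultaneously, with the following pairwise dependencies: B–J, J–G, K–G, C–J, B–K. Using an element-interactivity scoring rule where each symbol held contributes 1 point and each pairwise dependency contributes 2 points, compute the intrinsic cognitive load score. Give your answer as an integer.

15

Count of symbols held simultaneously: 5.
Count of pairwise dependencies listed: 5.
Element contribution: 5 × 1 = 5.
Interaction contribution: 5 × 2 = 10.
Intrinsic load = 5 + 10 = 15.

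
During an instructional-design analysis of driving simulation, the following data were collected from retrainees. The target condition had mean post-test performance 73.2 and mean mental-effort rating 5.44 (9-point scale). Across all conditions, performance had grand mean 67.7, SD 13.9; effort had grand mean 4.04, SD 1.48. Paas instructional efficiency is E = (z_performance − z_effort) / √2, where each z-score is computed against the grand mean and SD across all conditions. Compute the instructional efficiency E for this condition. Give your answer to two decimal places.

z_performance = (73.2 − 67.7) / 13.9 = 5.5000 / 13.9 = 0.3957.
z_effort = (5.44 − 4.04) / 1.48 = 1.4000 / 1.48 = 0.9459.
z_P − z_E = 0.3957 − 0.9459 = -0.5502.
E = -0.5502 / √2 = -0.5502 / 1.41421 = -0.3891 ≈ -0.39.

-0.39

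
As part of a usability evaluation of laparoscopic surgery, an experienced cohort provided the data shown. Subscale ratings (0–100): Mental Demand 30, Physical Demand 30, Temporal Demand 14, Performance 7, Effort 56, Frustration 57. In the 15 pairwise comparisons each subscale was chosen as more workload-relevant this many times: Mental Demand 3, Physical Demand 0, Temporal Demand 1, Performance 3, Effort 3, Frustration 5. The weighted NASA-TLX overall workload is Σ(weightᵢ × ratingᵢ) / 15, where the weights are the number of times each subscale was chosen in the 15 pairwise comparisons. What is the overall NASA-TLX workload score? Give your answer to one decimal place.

38.5

The tallies are the weights (they sum to 15).
Weighted sum = 3·30 + 0·30 + 1·14 + 3·7 + 3·56 + 5·57
            = 90 + 0 + 14 + 21 + 168 + 285 = 578.
Overall workload = 578 / 15 = 38.5333 ≈ 38.5.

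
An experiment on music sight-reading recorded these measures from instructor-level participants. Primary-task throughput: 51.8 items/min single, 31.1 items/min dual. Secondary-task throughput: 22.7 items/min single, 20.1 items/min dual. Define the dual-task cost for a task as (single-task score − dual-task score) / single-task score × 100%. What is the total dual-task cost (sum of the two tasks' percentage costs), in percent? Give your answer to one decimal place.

51.4

Primary cost = (51.8 − 31.1) / 51.8 × 100% = 39.9614%.
Secondary cost = (22.7 − 20.1) / 22.7 × 100% = 11.4537%.
Total = 39.9614% + 11.4537% = 51.4151% ≈ 51.4%.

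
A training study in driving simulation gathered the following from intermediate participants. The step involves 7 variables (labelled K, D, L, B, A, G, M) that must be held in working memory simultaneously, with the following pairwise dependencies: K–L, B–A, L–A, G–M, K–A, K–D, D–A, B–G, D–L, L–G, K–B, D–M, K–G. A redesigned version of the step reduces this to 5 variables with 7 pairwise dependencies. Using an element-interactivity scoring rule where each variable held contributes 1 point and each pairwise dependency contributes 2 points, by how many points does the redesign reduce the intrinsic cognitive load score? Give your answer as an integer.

14

Original: 7 × 1 + 13 × 2 = 7 + 26 = 33.
Redesigned: 5 × 1 + 7 × 2 = 5 + 14 = 19.
Reduction = 33 − 19 = 14.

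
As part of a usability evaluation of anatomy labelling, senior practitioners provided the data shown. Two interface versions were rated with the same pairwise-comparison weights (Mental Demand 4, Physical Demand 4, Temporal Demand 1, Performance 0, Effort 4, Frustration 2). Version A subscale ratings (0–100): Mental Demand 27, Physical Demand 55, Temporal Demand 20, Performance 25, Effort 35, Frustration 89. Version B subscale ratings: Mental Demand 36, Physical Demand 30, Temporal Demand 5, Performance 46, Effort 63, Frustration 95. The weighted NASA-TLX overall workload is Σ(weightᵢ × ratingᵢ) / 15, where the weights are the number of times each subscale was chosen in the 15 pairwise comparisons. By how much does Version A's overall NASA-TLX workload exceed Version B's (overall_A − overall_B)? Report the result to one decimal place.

Version A weighted sum = 4·27 + 4·55 + 1·20 + 0·25 + 4·35 + 2·89 = 108 + 220 + 20 + 0 + 140 + 178 = 666; overall_A = 666/15 = 44.4000.
Version B weighted sum = 4·36 + 4·30 + 1·5 + 0·46 + 4·63 + 2·95 = 144 + 120 + 5 + 0 + 252 + 190 = 711; overall_B = 711/15 = 47.4000.
Difference = 44.4000 − 47.4000 = -3.0000 ≈ -3.0.

-3.0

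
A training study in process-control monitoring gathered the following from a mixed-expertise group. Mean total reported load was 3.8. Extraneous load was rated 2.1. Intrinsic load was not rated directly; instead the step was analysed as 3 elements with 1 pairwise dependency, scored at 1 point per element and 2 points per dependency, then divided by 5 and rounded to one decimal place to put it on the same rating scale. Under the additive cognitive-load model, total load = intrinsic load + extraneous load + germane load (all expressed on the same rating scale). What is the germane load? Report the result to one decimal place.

0.7

Intrinsic (element-interactivity): (3 × 1 + 1 × 2) / 5 = 5 / 5 = 1.0000 → 1.0.
germane load = total − intrinsic − extraneous
             = 3.8 − 1.0 − 2.1 = 0.7.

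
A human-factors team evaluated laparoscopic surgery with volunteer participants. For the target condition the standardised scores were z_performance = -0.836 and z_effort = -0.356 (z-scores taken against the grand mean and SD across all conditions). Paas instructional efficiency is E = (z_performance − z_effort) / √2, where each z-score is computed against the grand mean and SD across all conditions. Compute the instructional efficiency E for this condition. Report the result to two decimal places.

-0.34

z_P − z_E = -0.836 − (-0.356) = -0.4800.
E = -0.4800 / √2 = -0.4800 / 1.41421 = -0.3394 ≈ -0.34.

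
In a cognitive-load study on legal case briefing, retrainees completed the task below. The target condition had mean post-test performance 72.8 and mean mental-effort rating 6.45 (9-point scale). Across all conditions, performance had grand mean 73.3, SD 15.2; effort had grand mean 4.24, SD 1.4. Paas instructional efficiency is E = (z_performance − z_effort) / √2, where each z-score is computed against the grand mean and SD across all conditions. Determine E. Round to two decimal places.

-1.14

z_performance = (72.8 − 73.3) / 15.2 = -0.5000 / 15.2 = -0.0329.
z_effort = (6.45 − 4.24) / 1.4 = 2.2100 / 1.4 = 1.5786.
z_P − z_E = -0.0329 − 1.5786 = -1.6115.
E = -1.6115 / √2 = -1.6115 / 1.41421 = -1.1395 ≈ -1.14.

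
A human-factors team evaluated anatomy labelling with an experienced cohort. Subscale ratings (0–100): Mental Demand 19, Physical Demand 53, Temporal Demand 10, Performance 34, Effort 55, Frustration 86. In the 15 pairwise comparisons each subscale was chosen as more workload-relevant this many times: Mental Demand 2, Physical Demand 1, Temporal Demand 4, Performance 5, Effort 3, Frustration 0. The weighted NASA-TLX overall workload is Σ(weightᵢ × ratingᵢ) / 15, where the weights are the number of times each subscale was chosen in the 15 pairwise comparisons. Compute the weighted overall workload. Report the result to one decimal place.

The tallies are the weights (they sum to 15).
Weighted sum = 2·19 + 1·53 + 4·10 + 5·34 + 3·55 + 0·86
            = 38 + 53 + 40 + 170 + 165 + 0 = 466.
Overall workload = 466 / 15 = 31.0667 ≈ 31.1.

31.1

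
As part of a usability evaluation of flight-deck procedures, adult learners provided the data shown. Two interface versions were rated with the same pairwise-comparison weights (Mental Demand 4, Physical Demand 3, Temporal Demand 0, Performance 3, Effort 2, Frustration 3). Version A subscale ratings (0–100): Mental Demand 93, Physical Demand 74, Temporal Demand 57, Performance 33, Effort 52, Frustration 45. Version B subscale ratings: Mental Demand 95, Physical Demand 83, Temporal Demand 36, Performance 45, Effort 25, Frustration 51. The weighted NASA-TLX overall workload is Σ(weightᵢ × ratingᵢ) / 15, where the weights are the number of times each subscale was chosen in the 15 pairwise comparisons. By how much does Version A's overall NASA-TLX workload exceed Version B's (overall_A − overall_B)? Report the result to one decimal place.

Version A weighted sum = 4·93 + 3·74 + 0·57 + 3·33 + 2·52 + 3·45 = 372 + 222 + 0 + 99 + 104 + 135 = 932; overall_A = 932/15 = 62.1333.
Version B weighted sum = 4·95 + 3·83 + 0·36 + 3·45 + 2·25 + 3·51 = 380 + 249 + 0 + 135 + 50 + 153 = 967; overall_B = 967/15 = 64.4667.
Difference = 62.1333 − 64.4667 = -2.3334 ≈ -2.3.

-2.3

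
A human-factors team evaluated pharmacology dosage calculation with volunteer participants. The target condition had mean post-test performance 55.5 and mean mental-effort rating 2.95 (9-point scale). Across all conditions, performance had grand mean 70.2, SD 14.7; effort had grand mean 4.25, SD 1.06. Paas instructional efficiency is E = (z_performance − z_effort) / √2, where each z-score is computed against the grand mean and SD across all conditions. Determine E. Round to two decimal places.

z_performance = (55.5 − 70.2) / 14.7 = -14.7000 / 14.7 = -1.0000.
z_effort = (2.95 − 4.25) / 1.06 = -1.3000 / 1.06 = -1.2264.
z_P − z_E = -1.0000 − (-1.2264) = 0.2264.
E = 0.2264 / √2 = 0.2264 / 1.41421 = 0.1601 ≈ 0.16.

0.16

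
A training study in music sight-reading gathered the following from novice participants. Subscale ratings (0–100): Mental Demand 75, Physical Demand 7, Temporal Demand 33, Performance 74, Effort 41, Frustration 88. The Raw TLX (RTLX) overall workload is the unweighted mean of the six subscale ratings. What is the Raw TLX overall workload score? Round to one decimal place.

Sum of ratings = 75 + 7 + 33 + 74 + 41 + 88 = 318.
RTLX = 318 / 6 = 53.0000 ≈ 53.0.

53.0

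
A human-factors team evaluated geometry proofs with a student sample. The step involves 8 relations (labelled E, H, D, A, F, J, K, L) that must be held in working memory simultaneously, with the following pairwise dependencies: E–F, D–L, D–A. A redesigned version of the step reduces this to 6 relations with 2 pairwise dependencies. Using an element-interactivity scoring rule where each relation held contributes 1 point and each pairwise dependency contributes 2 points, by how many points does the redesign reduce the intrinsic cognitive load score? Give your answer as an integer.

Original: 8 × 1 + 3 × 2 = 8 + 6 = 14.
Redesigned: 6 × 1 + 2 × 2 = 6 + 4 = 10.
Reduction = 14 − 10 = 4.

4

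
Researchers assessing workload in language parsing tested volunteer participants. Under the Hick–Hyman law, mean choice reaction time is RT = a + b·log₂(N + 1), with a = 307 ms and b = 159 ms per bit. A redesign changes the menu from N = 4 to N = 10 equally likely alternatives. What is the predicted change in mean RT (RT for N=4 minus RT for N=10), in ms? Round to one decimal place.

RT(4) = 307 + 159·log₂(5) = 307 + 159·2.3219 = 676.1821 ms.
RT(10) = 307 + 159·log₂(11) = 307 + 159·3.4594 = 857.0446 ms.
Difference = 676.1821 − 857.0446 = -180.8625 ≈ -180.9 ms.

-180.9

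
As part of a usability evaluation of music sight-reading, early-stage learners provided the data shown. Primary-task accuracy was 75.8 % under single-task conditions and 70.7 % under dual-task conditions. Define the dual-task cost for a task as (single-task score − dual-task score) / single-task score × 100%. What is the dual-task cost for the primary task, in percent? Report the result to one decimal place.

6.7

Cost = (75.8 − 70.7) / 75.8 × 100%
     = 5.1000 / 75.8 × 100% = 6.7282%.
≈ 6.7%.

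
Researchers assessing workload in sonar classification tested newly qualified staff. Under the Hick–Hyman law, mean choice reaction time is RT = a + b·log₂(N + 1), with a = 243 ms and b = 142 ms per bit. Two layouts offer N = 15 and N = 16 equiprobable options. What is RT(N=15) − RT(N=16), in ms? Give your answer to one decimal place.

RT(15) = 243 + 142·log₂(16) = 243 + 142·4.0000 = 811.0000 ms.
RT(16) = 243 + 142·log₂(17) = 243 + 142·4.0875 = 823.4250 ms.
Difference = 811.0000 − 823.4250 = -12.4250 ≈ -12.4 ms.

-12.4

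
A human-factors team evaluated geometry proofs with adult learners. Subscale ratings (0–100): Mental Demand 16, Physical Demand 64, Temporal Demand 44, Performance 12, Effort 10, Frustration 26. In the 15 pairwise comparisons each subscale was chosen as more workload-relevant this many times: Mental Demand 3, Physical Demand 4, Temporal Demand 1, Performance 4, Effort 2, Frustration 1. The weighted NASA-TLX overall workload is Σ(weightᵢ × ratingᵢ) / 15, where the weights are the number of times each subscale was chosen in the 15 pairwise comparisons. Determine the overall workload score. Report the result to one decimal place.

29.5

The tallies are the weights (they sum to 15).
Weighted sum = 3·16 + 4·64 + 1·44 + 4·12 + 2·10 + 1·26
            = 48 + 256 + 44 + 48 + 20 + 26 = 442.
Overall workload = 442 / 15 = 29.4667 ≈ 29.5.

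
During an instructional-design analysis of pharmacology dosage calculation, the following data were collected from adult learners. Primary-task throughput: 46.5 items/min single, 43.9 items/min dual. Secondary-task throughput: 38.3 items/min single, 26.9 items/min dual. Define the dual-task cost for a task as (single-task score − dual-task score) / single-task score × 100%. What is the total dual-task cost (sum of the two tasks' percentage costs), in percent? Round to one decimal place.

Primary cost = (46.5 − 43.9) / 46.5 × 100% = 5.5914%.
Secondary cost = (38.3 − 26.9) / 38.3 × 100% = 29.7650%.
Total = 5.5914% + 29.7650% = 35.3564% ≈ 35.4%.

35.4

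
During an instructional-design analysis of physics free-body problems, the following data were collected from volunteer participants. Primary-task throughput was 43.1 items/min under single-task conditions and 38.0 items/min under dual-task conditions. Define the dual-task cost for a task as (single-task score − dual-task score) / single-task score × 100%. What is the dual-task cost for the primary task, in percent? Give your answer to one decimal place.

Cost = (43.1 − 38.0) / 43.1 × 100%
     = 5.1000 / 43.1 × 100% = 11.8329%.
≈ 11.8%.

11.8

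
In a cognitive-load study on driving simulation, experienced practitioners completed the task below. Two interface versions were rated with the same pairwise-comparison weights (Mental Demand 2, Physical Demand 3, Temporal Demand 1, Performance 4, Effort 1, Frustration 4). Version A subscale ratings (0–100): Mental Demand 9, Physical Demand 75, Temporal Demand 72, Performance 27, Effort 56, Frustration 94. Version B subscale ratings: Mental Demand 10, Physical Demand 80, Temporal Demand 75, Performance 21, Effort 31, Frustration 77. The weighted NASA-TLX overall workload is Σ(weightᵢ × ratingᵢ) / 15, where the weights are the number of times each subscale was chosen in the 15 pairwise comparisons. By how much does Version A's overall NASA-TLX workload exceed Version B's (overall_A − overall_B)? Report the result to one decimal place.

Version A weighted sum = 2·9 + 3·75 + 1·72 + 4·27 + 1·56 + 4·94 = 18 + 225 + 72 + 108 + 56 + 376 = 855; overall_A = 855/15 = 57.0000.
Version B weighted sum = 2·10 + 3·80 + 1·75 + 4·21 + 1·31 + 4·77 = 20 + 240 + 75 + 84 + 31 + 308 = 758; overall_B = 758/15 = 50.5333.
Difference = 57.0000 − 50.5333 = 6.4667 ≈ 6.5.

6.5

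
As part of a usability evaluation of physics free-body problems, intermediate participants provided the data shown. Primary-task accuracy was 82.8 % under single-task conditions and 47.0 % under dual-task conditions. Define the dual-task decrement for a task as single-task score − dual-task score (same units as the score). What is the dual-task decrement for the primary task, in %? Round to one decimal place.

Decrement = 82.8 − 47.0 = 35.8000 % ≈ 35.8 %.

35.8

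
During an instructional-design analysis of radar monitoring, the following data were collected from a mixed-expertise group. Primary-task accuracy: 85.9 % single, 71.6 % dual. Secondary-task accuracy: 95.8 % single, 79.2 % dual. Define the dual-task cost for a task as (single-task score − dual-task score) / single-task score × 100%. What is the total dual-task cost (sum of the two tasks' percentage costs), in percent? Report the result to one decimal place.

34.0

Primary cost = (85.9 − 71.6) / 85.9 × 100% = 16.6473%.
Secondary cost = (95.8 − 79.2) / 95.8 × 100% = 17.3278%.
Total = 16.6473% + 17.3278% = 33.9751% ≈ 34.0%.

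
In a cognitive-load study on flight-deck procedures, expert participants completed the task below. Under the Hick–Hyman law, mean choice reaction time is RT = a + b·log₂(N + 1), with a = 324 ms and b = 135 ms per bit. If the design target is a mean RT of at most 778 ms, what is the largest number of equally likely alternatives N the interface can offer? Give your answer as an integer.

Set 324 + 135·log₂(N + 1) ≤ 778.
log₂(N + 1) ≤ (778 − 324) / 135 = 3.3630.
N + 1 ≤ 2^3.3630 = 10.2888.
N ≤ 9.2888, so the largest integer N is 9.

9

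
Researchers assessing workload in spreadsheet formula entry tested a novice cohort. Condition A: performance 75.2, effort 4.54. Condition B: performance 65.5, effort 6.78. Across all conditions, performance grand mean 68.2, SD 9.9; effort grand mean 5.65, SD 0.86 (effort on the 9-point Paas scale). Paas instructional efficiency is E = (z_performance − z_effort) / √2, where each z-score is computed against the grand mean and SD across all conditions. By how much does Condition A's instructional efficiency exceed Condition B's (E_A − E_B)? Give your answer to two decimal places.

2.53

Condition A: z_P = (75.2 − 68.2)/9.9 = 0.7071; z_E = (4.54 − 5.65)/0.86 = -1.2907; E_A = (0.7071 − (-1.2907))/√2 = 1.4127.
Condition B: z_P = (65.5 − 68.2)/9.9 = -0.2727; z_E = (6.78 − 5.65)/0.86 = 1.3140; E_B = (-0.2727 − 1.3140)/√2 = -1.1220.
E_A − E_B = 1.4127 − (-1.1220) = 2.5347 ≈ 2.53.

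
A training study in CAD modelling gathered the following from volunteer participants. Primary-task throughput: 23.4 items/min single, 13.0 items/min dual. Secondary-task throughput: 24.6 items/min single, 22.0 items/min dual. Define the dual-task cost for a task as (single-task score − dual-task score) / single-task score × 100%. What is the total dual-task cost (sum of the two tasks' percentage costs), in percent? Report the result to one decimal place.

55.0

Primary cost = (23.4 − 13.0) / 23.4 × 100% = 44.4444%.
Secondary cost = (24.6 − 22.0) / 24.6 × 100% = 10.5691%.
Total = 44.4444% + 10.5691% = 55.0135% ≈ 55.0%.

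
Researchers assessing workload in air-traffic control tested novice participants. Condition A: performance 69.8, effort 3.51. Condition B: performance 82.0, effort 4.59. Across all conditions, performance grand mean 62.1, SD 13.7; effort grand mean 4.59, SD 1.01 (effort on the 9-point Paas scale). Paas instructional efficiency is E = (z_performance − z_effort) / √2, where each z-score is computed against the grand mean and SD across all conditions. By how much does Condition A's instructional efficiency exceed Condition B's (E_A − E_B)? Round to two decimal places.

Condition A: z_P = (69.8 − 62.1)/13.7 = 0.5620; z_E = (3.51 − 4.59)/1.01 = -1.0693; E_A = (0.5620 − (-1.0693))/√2 = 1.1535.
Condition B: z_P = (82.0 − 62.1)/13.7 = 1.4526; z_E = (4.59 − 4.59)/1.01 = 0.0000; E_B = (1.4526 − 0.0000)/√2 = 1.0271.
E_A − E_B = 1.1535 − 1.0271 = 0.1264 ≈ 0.13.

0.13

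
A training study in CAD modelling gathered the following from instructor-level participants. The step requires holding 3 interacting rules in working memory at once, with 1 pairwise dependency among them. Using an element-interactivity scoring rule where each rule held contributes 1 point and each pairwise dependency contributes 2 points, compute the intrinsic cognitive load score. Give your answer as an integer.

Element contribution: 3 × 1 = 3.
Interaction contribution: 1 × 2 = 2.
Intrinsic load = 3 + 2 = 5.

5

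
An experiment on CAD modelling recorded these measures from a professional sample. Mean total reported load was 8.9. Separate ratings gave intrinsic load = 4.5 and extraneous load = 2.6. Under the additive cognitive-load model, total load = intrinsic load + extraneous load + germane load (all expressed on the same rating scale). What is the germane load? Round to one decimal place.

germane load = total − intrinsic − extraneous
             = 8.9 − 4.5 − 2.6 = 1.8.

1.8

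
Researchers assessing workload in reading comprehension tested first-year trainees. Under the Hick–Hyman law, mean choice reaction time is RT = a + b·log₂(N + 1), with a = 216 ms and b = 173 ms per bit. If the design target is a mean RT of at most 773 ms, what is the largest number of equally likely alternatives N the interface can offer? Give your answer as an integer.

8

Set 216 + 173·log₂(N + 1) ≤ 773.
log₂(N + 1) ≤ (773 − 216) / 173 = 3.2197.
N + 1 ≤ 2^3.2197 = 9.3159.
N ≤ 8.3159, so the largest integer N is 8.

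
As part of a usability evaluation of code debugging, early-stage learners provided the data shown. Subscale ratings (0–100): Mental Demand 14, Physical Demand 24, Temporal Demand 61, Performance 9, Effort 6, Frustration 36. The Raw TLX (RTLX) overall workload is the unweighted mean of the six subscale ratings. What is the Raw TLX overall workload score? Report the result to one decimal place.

Sum of ratings = 14 + 24 + 61 + 9 + 6 + 36 = 150.
RTLX = 150 / 6 = 25.0000 ≈ 25.0.

25.0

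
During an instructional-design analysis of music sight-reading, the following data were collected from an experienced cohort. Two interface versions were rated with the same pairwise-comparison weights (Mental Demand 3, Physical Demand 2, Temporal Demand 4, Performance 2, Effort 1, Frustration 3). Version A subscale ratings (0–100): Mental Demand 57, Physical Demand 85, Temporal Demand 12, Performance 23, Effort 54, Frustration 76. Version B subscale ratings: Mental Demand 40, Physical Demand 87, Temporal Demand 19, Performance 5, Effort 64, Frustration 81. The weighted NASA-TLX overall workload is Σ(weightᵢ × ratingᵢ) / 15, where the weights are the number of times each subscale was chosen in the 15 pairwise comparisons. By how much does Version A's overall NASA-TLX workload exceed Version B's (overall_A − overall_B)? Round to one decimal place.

Version A weighted sum = 3·57 + 2·85 + 4·12 + 2·23 + 1·54 + 3·76 = 171 + 170 + 48 + 46 + 54 + 228 = 717; overall_A = 717/15 = 47.8000.
Version B weighted sum = 3·40 + 2·87 + 4·19 + 2·5 + 1·64 + 3·81 = 120 + 174 + 76 + 10 + 64 + 243 = 687; overall_B = 687/15 = 45.8000.
Difference = 47.8000 − 45.8000 = 2.0000 ≈ 2.0.

2.0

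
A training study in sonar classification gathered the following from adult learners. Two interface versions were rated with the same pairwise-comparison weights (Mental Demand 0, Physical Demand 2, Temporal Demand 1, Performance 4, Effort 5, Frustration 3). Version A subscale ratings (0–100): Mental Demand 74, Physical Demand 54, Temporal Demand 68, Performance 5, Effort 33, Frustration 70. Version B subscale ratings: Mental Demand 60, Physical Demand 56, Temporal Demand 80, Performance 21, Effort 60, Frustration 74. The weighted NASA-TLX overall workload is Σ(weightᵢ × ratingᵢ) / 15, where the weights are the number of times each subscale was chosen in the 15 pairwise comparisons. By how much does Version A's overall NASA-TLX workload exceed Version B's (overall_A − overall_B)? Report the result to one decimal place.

Version A weighted sum = 0·74 + 2·54 + 1·68 + 4·5 + 5·33 + 3·70 = 0 + 108 + 68 + 20 + 165 + 210 = 571; overall_A = 571/15 = 38.0667.
Version B weighted sum = 0·60 + 2·56 + 1·80 + 4·21 + 5·60 + 3·74 = 0 + 112 + 80 + 84 + 300 + 222 = 798; overall_B = 798/15 = 53.2000.
Difference = 38.0667 − 53.2000 = -15.1333 ≈ -15.1.

-15.1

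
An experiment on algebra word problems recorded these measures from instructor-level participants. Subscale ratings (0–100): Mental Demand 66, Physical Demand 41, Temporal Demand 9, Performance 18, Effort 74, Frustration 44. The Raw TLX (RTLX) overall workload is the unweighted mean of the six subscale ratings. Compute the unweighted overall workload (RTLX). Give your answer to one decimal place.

Sum of ratings = 66 + 41 + 9 + 18 + 74 + 44 = 252.
RTLX = 252 / 6 = 42.0000 ≈ 42.0.

42.0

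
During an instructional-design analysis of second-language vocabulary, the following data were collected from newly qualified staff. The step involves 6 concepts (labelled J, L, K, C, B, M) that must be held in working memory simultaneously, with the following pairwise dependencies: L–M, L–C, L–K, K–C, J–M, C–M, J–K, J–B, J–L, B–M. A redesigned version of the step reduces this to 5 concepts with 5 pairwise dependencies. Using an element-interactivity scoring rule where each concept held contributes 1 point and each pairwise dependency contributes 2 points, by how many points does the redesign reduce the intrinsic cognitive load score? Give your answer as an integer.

11

Original: 6 × 1 + 10 × 2 = 6 + 20 = 26.
Redesigned: 5 × 1 + 5 × 2 = 5 + 10 = 15.
Reduction = 26 − 15 = 11.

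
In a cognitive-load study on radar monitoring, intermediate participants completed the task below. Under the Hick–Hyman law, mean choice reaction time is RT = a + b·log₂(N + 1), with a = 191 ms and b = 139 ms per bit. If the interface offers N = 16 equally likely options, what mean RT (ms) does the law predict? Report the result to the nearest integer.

759

log₂(16 + 1) = log₂(17) = 4.0875.
RT = 191 + 139 × 4.0875 = 191 + 568.1625 = 759.1625 ms.
≈ 759 ms.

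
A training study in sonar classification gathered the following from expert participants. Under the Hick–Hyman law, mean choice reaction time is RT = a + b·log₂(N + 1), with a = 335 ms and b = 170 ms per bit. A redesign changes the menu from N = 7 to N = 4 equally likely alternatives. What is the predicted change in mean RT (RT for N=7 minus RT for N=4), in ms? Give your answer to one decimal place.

RT(7) = 335 + 170·log₂(8) = 335 + 170·3.0000 = 845.0000 ms.
RT(4) = 335 + 170·log₂(5) = 335 + 170·2.3219 = 729.7230 ms.
Difference = 845.0000 − 729.7230 = 115.2770 ≈ 115.3 ms.

115.3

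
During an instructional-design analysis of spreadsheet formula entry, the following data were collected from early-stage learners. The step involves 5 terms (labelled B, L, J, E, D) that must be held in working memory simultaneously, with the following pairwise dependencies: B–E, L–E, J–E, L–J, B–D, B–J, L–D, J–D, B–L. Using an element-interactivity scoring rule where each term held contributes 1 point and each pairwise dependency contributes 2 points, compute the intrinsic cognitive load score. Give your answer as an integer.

23

Count of terms held simultaneously: 5.
Count of pairwise dependencies listed: 9.
Element contribution: 5 × 1 = 5.
Interaction contribution: 9 × 2 = 18.
Intrinsic load = 5 + 18 = 23.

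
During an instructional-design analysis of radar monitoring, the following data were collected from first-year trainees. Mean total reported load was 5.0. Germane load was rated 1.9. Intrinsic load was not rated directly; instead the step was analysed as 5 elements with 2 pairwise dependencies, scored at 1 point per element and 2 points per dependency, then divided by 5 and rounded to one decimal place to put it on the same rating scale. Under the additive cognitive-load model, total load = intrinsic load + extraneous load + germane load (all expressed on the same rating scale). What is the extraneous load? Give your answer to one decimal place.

1.3

Intrinsic (element-interactivity): (5 × 1 + 2 × 2) / 5 = 9 / 5 = 1.8000 → 1.8.
extraneous load = total − intrinsic − germane
             = 5.0 − 1.8 − 1.9 = 1.3.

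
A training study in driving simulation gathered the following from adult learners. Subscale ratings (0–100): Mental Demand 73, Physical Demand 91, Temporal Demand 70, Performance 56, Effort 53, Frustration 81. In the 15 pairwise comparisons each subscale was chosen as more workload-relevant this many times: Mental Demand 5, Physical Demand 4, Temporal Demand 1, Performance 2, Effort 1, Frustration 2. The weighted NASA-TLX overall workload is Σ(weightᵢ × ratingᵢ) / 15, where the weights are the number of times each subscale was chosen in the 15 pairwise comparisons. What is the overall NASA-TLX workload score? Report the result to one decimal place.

The tallies are the weights (they sum to 15).
Weighted sum = 5·73 + 4·91 + 1·70 + 2·56 + 1·53 + 2·81
            = 365 + 364 + 70 + 112 + 53 + 162 = 1126.
Overall workload = 1126 / 15 = 75.0667 ≈ 75.1.

75.1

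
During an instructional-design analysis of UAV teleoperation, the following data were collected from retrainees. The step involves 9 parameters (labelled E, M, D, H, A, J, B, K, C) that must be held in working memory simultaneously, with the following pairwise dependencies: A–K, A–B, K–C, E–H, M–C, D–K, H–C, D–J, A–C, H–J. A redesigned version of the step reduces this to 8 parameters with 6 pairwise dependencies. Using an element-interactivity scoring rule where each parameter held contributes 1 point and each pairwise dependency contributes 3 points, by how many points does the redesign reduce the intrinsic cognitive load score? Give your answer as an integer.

Original: 9 × 1 + 10 × 3 = 9 + 30 = 39.
Redesigned: 8 × 1 + 6 × 3 = 8 + 18 = 26.
Reduction = 39 − 26 = 13.

13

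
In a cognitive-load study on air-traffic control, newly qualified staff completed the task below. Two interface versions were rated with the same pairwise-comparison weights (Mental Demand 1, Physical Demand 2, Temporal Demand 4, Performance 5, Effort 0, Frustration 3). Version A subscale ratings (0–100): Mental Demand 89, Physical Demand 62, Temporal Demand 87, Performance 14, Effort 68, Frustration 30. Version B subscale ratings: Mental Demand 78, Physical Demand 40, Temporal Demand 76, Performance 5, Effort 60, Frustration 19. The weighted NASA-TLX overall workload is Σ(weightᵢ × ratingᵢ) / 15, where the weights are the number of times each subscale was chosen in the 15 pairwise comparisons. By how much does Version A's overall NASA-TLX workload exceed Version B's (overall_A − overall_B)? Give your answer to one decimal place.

Version A weighted sum = 1·89 + 2·62 + 4·87 + 5·14 + 0·68 + 3·30 = 89 + 124 + 348 + 70 + 0 + 90 = 721; overall_A = 721/15 = 48.0667.
Version B weighted sum = 1·78 + 2·40 + 4·76 + 5·5 + 0·60 + 3·19 = 78 + 80 + 304 + 25 + 0 + 57 = 544; overall_B = 544/15 = 36.2667.
Difference = 48.0667 − 36.2667 = 11.8000 ≈ 11.8.

11.8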